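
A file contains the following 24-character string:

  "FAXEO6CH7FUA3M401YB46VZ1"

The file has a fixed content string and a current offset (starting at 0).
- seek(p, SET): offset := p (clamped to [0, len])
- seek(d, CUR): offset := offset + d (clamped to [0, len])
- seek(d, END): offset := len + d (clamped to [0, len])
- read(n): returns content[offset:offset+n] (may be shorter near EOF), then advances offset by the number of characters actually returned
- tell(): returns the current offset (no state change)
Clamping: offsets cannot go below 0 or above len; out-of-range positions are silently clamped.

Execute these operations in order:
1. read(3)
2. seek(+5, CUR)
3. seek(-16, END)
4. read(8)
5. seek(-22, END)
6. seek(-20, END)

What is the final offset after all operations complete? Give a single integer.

Answer: 4

Derivation:
After 1 (read(3)): returned 'FAX', offset=3
After 2 (seek(+5, CUR)): offset=8
After 3 (seek(-16, END)): offset=8
After 4 (read(8)): returned '7FUA3M40', offset=16
After 5 (seek(-22, END)): offset=2
After 6 (seek(-20, END)): offset=4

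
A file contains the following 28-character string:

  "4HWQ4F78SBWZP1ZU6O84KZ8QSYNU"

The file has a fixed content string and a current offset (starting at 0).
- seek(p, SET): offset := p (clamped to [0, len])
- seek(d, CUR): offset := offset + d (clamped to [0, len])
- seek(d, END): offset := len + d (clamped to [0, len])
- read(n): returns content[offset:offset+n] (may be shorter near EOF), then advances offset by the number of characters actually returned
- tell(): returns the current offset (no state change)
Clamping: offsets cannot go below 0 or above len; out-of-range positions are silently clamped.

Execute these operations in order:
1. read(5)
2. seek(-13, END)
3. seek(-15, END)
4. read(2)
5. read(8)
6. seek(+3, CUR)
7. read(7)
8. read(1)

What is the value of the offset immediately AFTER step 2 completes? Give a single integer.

After 1 (read(5)): returned '4HWQ4', offset=5
After 2 (seek(-13, END)): offset=15

Answer: 15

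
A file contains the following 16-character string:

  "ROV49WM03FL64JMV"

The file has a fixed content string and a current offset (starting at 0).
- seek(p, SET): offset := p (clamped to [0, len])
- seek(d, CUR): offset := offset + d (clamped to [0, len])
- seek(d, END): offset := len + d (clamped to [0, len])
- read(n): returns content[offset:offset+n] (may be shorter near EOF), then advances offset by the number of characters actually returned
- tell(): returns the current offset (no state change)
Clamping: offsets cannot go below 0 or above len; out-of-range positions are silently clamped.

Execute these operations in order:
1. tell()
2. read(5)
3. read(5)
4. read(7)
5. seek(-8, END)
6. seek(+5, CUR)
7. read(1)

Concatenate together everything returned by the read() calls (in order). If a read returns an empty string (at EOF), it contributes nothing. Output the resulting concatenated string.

Answer: ROV49WM03FL64JMVJ

Derivation:
After 1 (tell()): offset=0
After 2 (read(5)): returned 'ROV49', offset=5
After 3 (read(5)): returned 'WM03F', offset=10
After 4 (read(7)): returned 'L64JMV', offset=16
After 5 (seek(-8, END)): offset=8
After 6 (seek(+5, CUR)): offset=13
After 7 (read(1)): returned 'J', offset=14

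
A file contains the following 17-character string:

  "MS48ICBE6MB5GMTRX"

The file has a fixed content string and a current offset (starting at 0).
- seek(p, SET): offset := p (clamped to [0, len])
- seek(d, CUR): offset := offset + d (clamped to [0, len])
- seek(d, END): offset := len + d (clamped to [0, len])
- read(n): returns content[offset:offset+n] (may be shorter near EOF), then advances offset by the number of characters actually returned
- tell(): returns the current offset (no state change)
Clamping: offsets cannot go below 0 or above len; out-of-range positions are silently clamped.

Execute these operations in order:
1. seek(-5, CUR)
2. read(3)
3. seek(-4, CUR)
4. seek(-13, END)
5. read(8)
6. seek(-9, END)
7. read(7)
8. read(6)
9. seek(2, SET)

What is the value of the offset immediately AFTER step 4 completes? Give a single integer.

Answer: 4

Derivation:
After 1 (seek(-5, CUR)): offset=0
After 2 (read(3)): returned 'MS4', offset=3
After 3 (seek(-4, CUR)): offset=0
After 4 (seek(-13, END)): offset=4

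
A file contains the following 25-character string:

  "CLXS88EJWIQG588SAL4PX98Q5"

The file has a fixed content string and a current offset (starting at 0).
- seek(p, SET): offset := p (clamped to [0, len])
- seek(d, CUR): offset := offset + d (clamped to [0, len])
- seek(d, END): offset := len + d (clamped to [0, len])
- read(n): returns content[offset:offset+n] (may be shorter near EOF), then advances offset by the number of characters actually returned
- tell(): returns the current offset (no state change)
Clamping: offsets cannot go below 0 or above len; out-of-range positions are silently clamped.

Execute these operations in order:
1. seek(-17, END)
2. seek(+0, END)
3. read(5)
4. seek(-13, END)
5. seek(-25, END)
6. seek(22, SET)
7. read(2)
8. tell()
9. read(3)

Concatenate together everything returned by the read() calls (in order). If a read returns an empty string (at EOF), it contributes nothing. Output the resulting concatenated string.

After 1 (seek(-17, END)): offset=8
After 2 (seek(+0, END)): offset=25
After 3 (read(5)): returned '', offset=25
After 4 (seek(-13, END)): offset=12
After 5 (seek(-25, END)): offset=0
After 6 (seek(22, SET)): offset=22
After 7 (read(2)): returned '8Q', offset=24
After 8 (tell()): offset=24
After 9 (read(3)): returned '5', offset=25

Answer: 8Q5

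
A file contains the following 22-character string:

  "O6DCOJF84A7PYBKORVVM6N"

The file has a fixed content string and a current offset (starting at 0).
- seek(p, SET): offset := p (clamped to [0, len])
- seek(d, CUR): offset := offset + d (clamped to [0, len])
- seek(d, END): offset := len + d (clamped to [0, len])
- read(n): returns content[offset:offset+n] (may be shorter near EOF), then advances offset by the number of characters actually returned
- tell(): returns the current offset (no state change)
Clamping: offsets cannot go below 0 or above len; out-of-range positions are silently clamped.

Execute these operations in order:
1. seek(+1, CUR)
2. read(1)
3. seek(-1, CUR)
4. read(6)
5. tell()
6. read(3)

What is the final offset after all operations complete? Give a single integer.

After 1 (seek(+1, CUR)): offset=1
After 2 (read(1)): returned '6', offset=2
After 3 (seek(-1, CUR)): offset=1
After 4 (read(6)): returned '6DCOJF', offset=7
After 5 (tell()): offset=7
After 6 (read(3)): returned '84A', offset=10

Answer: 10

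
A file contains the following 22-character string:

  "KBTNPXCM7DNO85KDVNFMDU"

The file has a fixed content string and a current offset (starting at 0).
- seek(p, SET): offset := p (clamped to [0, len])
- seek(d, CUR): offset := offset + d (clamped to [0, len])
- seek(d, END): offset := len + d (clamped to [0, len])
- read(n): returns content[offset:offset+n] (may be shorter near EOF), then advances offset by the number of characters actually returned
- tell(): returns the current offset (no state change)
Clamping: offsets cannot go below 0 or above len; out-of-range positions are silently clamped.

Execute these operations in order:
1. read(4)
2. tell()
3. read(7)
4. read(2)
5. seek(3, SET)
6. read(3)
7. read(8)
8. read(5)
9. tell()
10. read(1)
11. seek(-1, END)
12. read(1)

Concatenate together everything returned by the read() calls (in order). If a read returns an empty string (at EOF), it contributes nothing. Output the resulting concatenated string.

Answer: KBTNPXCM7DNO8NPXCM7DNO85KDVNFMU

Derivation:
After 1 (read(4)): returned 'KBTN', offset=4
After 2 (tell()): offset=4
After 3 (read(7)): returned 'PXCM7DN', offset=11
After 4 (read(2)): returned 'O8', offset=13
After 5 (seek(3, SET)): offset=3
After 6 (read(3)): returned 'NPX', offset=6
After 7 (read(8)): returned 'CM7DNO85', offset=14
After 8 (read(5)): returned 'KDVNF', offset=19
After 9 (tell()): offset=19
After 10 (read(1)): returned 'M', offset=20
After 11 (seek(-1, END)): offset=21
After 12 (read(1)): returned 'U', offset=22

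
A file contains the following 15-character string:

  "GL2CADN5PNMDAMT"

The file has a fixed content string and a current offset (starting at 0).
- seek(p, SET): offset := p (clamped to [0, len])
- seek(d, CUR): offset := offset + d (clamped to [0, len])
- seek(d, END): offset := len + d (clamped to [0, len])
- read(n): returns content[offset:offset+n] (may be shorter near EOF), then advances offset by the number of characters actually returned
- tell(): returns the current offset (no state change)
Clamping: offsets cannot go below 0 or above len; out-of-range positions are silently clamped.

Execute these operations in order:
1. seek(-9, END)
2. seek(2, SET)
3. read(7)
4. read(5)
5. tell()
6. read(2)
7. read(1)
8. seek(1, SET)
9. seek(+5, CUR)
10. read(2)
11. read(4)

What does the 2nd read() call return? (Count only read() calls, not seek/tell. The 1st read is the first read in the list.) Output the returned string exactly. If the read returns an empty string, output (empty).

Answer: NMDAM

Derivation:
After 1 (seek(-9, END)): offset=6
After 2 (seek(2, SET)): offset=2
After 3 (read(7)): returned '2CADN5P', offset=9
After 4 (read(5)): returned 'NMDAM', offset=14
After 5 (tell()): offset=14
After 6 (read(2)): returned 'T', offset=15
After 7 (read(1)): returned '', offset=15
After 8 (seek(1, SET)): offset=1
After 9 (seek(+5, CUR)): offset=6
After 10 (read(2)): returned 'N5', offset=8
After 11 (read(4)): returned 'PNMD', offset=12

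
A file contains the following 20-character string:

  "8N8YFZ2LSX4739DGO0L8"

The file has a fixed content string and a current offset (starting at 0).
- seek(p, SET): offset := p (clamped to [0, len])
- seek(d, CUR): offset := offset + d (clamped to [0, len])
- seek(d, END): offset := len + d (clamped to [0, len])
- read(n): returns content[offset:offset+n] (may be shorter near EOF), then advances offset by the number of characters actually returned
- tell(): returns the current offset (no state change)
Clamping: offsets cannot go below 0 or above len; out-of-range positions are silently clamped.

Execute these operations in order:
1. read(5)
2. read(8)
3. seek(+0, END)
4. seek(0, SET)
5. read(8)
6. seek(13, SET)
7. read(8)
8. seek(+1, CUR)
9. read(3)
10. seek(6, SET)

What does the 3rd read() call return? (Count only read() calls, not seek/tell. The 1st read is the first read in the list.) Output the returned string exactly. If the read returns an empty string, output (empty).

Answer: 8N8YFZ2L

Derivation:
After 1 (read(5)): returned '8N8YF', offset=5
After 2 (read(8)): returned 'Z2LSX473', offset=13
After 3 (seek(+0, END)): offset=20
After 4 (seek(0, SET)): offset=0
After 5 (read(8)): returned '8N8YFZ2L', offset=8
After 6 (seek(13, SET)): offset=13
After 7 (read(8)): returned '9DGO0L8', offset=20
After 8 (seek(+1, CUR)): offset=20
After 9 (read(3)): returned '', offset=20
After 10 (seek(6, SET)): offset=6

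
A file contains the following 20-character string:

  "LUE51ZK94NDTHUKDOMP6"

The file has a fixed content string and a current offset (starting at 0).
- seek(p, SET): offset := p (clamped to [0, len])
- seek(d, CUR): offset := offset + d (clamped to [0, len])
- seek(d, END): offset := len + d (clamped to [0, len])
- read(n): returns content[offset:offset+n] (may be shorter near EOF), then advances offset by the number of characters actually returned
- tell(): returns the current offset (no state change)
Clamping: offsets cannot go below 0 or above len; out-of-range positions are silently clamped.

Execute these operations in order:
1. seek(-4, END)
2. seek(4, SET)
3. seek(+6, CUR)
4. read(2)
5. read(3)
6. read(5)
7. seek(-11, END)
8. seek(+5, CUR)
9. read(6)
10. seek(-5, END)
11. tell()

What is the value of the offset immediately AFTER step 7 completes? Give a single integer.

Answer: 9

Derivation:
After 1 (seek(-4, END)): offset=16
After 2 (seek(4, SET)): offset=4
After 3 (seek(+6, CUR)): offset=10
After 4 (read(2)): returned 'DT', offset=12
After 5 (read(3)): returned 'HUK', offset=15
After 6 (read(5)): returned 'DOMP6', offset=20
After 7 (seek(-11, END)): offset=9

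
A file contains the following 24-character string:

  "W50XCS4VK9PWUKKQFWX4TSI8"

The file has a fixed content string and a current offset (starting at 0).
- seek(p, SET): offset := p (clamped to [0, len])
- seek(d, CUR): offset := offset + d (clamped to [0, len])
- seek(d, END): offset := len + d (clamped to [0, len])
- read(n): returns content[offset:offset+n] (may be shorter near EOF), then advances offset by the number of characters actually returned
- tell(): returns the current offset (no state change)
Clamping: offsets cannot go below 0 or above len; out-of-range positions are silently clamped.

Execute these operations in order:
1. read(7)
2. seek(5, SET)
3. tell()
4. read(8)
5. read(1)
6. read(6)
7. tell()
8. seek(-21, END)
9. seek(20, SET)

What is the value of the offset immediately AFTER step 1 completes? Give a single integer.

After 1 (read(7)): returned 'W50XCS4', offset=7

Answer: 7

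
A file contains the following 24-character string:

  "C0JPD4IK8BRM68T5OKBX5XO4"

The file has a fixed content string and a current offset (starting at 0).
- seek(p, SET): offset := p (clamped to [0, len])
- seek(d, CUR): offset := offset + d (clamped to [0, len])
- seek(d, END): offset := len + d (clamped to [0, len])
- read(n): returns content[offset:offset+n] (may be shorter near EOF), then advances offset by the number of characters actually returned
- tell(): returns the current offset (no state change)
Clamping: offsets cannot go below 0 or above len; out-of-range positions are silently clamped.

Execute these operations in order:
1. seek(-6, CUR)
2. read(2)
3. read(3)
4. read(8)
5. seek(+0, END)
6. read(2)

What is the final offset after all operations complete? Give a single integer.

After 1 (seek(-6, CUR)): offset=0
After 2 (read(2)): returned 'C0', offset=2
After 3 (read(3)): returned 'JPD', offset=5
After 4 (read(8)): returned '4IK8BRM6', offset=13
After 5 (seek(+0, END)): offset=24
After 6 (read(2)): returned '', offset=24

Answer: 24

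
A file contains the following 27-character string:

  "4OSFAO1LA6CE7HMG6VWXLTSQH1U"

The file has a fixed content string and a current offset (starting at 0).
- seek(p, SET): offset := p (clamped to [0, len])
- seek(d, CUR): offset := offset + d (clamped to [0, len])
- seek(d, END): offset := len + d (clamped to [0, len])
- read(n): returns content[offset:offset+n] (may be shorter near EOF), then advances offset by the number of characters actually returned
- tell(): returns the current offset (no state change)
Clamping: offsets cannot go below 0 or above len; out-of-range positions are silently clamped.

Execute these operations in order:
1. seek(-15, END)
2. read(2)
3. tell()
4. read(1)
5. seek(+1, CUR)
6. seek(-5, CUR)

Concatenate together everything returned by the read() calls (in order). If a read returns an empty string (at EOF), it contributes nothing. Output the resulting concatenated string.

After 1 (seek(-15, END)): offset=12
After 2 (read(2)): returned '7H', offset=14
After 3 (tell()): offset=14
After 4 (read(1)): returned 'M', offset=15
After 5 (seek(+1, CUR)): offset=16
After 6 (seek(-5, CUR)): offset=11

Answer: 7HM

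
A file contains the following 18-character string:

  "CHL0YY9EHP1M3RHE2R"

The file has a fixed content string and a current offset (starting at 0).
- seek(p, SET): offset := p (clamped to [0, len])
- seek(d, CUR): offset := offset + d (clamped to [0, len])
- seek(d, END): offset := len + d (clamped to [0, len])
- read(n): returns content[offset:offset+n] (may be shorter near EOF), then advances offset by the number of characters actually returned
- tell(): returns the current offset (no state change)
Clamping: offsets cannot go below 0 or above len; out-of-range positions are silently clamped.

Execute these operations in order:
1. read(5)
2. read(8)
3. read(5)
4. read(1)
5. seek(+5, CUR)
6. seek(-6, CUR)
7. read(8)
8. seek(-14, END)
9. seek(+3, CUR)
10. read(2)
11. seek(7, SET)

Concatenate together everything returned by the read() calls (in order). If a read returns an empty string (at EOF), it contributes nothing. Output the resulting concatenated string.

Answer: CHL0YY9EHP1M3RHE2R3RHE2REH

Derivation:
After 1 (read(5)): returned 'CHL0Y', offset=5
After 2 (read(8)): returned 'Y9EHP1M3', offset=13
After 3 (read(5)): returned 'RHE2R', offset=18
After 4 (read(1)): returned '', offset=18
After 5 (seek(+5, CUR)): offset=18
After 6 (seek(-6, CUR)): offset=12
After 7 (read(8)): returned '3RHE2R', offset=18
After 8 (seek(-14, END)): offset=4
After 9 (seek(+3, CUR)): offset=7
After 10 (read(2)): returned 'EH', offset=9
After 11 (seek(7, SET)): offset=7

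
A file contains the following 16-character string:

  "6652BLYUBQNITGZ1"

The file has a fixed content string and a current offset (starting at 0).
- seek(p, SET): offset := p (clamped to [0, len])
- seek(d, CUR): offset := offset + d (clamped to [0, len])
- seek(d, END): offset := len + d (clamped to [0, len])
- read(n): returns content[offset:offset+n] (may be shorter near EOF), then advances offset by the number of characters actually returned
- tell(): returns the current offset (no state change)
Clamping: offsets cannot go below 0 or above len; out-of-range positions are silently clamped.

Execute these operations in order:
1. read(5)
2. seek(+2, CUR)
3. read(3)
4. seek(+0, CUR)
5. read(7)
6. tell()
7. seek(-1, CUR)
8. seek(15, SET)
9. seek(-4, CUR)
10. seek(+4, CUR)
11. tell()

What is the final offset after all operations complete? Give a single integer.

Answer: 15

Derivation:
After 1 (read(5)): returned '6652B', offset=5
After 2 (seek(+2, CUR)): offset=7
After 3 (read(3)): returned 'UBQ', offset=10
After 4 (seek(+0, CUR)): offset=10
After 5 (read(7)): returned 'NITGZ1', offset=16
After 6 (tell()): offset=16
After 7 (seek(-1, CUR)): offset=15
After 8 (seek(15, SET)): offset=15
After 9 (seek(-4, CUR)): offset=11
After 10 (seek(+4, CUR)): offset=15
After 11 (tell()): offset=15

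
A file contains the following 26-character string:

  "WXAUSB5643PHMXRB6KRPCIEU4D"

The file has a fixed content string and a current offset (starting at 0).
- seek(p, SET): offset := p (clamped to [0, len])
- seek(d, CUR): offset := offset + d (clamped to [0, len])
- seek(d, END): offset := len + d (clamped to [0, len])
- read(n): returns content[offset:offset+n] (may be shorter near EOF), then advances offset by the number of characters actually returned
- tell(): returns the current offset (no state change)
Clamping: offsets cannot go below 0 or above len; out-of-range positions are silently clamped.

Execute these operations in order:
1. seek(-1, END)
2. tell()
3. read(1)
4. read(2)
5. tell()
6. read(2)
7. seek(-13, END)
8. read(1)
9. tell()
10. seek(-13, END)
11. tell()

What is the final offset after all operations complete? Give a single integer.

Answer: 13

Derivation:
After 1 (seek(-1, END)): offset=25
After 2 (tell()): offset=25
After 3 (read(1)): returned 'D', offset=26
After 4 (read(2)): returned '', offset=26
After 5 (tell()): offset=26
After 6 (read(2)): returned '', offset=26
After 7 (seek(-13, END)): offset=13
After 8 (read(1)): returned 'X', offset=14
After 9 (tell()): offset=14
After 10 (seek(-13, END)): offset=13
After 11 (tell()): offset=13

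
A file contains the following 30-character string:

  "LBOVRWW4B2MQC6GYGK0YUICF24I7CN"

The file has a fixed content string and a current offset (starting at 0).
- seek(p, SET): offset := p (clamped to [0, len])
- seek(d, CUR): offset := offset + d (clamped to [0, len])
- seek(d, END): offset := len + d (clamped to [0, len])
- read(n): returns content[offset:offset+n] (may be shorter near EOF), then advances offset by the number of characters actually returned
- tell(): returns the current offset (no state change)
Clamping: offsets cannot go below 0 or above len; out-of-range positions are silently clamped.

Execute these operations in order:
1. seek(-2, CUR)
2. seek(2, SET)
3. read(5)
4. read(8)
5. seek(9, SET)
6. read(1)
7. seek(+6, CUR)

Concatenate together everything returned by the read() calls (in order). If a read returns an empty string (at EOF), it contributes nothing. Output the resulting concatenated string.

After 1 (seek(-2, CUR)): offset=0
After 2 (seek(2, SET)): offset=2
After 3 (read(5)): returned 'OVRWW', offset=7
After 4 (read(8)): returned '4B2MQC6G', offset=15
After 5 (seek(9, SET)): offset=9
After 6 (read(1)): returned '2', offset=10
After 7 (seek(+6, CUR)): offset=16

Answer: OVRWW4B2MQC6G2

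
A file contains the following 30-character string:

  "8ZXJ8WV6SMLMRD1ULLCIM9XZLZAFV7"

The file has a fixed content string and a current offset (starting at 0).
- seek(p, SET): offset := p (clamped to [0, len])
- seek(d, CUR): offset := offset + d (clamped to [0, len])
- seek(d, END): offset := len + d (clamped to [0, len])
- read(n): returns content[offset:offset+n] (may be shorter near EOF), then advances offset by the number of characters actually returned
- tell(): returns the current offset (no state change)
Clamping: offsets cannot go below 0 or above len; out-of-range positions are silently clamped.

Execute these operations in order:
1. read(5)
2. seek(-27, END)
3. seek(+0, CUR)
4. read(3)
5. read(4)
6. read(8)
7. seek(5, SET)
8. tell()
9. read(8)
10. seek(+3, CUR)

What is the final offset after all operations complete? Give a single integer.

After 1 (read(5)): returned '8ZXJ8', offset=5
After 2 (seek(-27, END)): offset=3
After 3 (seek(+0, CUR)): offset=3
After 4 (read(3)): returned 'J8W', offset=6
After 5 (read(4)): returned 'V6SM', offset=10
After 6 (read(8)): returned 'LMRD1ULL', offset=18
After 7 (seek(5, SET)): offset=5
After 8 (tell()): offset=5
After 9 (read(8)): returned 'WV6SMLMR', offset=13
After 10 (seek(+3, CUR)): offset=16

Answer: 16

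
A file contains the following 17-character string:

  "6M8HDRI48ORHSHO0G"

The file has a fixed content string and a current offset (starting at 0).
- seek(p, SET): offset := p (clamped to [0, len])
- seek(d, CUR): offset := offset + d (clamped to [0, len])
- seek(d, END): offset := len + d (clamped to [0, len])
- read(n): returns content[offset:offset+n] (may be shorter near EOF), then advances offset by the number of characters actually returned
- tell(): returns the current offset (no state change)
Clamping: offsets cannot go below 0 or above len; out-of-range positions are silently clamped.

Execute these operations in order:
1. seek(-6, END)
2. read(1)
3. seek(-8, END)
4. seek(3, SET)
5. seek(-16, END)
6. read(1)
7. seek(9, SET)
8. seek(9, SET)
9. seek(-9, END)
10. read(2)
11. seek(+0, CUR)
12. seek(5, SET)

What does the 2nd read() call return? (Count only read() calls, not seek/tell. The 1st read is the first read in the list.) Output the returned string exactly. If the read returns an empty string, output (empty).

Answer: M

Derivation:
After 1 (seek(-6, END)): offset=11
After 2 (read(1)): returned 'H', offset=12
After 3 (seek(-8, END)): offset=9
After 4 (seek(3, SET)): offset=3
After 5 (seek(-16, END)): offset=1
After 6 (read(1)): returned 'M', offset=2
After 7 (seek(9, SET)): offset=9
After 8 (seek(9, SET)): offset=9
After 9 (seek(-9, END)): offset=8
After 10 (read(2)): returned '8O', offset=10
After 11 (seek(+0, CUR)): offset=10
After 12 (seek(5, SET)): offset=5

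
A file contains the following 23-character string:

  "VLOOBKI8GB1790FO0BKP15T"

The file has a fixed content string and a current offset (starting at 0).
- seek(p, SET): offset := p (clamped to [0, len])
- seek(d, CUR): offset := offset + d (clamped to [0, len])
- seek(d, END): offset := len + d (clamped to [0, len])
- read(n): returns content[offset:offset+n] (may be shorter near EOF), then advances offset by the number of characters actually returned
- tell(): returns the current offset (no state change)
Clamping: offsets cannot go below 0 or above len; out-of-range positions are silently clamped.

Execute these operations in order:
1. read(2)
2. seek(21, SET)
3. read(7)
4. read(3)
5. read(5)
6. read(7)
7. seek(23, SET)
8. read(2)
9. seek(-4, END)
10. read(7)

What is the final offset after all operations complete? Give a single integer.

Answer: 23

Derivation:
After 1 (read(2)): returned 'VL', offset=2
After 2 (seek(21, SET)): offset=21
After 3 (read(7)): returned '5T', offset=23
After 4 (read(3)): returned '', offset=23
After 5 (read(5)): returned '', offset=23
After 6 (read(7)): returned '', offset=23
After 7 (seek(23, SET)): offset=23
After 8 (read(2)): returned '', offset=23
After 9 (seek(-4, END)): offset=19
After 10 (read(7)): returned 'P15T', offset=23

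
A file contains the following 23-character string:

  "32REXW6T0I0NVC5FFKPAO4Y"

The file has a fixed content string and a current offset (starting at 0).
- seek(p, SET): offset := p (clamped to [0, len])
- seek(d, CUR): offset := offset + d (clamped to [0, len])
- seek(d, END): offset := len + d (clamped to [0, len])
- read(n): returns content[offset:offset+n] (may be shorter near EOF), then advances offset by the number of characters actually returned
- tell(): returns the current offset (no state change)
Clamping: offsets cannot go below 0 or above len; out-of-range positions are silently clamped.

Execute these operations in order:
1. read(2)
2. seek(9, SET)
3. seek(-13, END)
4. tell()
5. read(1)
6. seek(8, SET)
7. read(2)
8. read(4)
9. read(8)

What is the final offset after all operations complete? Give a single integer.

Answer: 22

Derivation:
After 1 (read(2)): returned '32', offset=2
After 2 (seek(9, SET)): offset=9
After 3 (seek(-13, END)): offset=10
After 4 (tell()): offset=10
After 5 (read(1)): returned '0', offset=11
After 6 (seek(8, SET)): offset=8
After 7 (read(2)): returned '0I', offset=10
After 8 (read(4)): returned '0NVC', offset=14
After 9 (read(8)): returned '5FFKPAO4', offset=22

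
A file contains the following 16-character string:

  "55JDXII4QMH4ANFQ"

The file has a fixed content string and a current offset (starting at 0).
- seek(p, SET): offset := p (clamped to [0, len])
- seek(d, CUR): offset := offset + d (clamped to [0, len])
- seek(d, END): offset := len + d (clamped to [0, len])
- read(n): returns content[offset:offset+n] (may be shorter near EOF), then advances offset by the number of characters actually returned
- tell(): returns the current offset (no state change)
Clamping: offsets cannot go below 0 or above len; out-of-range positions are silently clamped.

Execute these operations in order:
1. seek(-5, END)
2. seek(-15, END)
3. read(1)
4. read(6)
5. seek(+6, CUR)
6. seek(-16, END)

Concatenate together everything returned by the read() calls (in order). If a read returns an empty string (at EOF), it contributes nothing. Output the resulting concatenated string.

Answer: 5JDXII4

Derivation:
After 1 (seek(-5, END)): offset=11
After 2 (seek(-15, END)): offset=1
After 3 (read(1)): returned '5', offset=2
After 4 (read(6)): returned 'JDXII4', offset=8
After 5 (seek(+6, CUR)): offset=14
After 6 (seek(-16, END)): offset=0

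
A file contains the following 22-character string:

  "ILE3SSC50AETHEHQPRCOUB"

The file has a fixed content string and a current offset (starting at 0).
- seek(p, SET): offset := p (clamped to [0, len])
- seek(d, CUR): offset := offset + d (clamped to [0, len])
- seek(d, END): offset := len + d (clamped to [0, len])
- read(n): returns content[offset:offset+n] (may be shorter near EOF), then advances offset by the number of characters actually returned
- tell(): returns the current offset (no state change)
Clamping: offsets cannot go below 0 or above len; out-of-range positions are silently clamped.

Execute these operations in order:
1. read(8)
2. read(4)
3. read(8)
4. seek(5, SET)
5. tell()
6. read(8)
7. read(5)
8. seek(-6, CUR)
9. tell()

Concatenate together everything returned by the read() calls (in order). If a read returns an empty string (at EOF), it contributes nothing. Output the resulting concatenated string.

Answer: ILE3SSC50AETHEHQPRCOSC50AETHEHQPR

Derivation:
After 1 (read(8)): returned 'ILE3SSC5', offset=8
After 2 (read(4)): returned '0AET', offset=12
After 3 (read(8)): returned 'HEHQPRCO', offset=20
After 4 (seek(5, SET)): offset=5
After 5 (tell()): offset=5
After 6 (read(8)): returned 'SC50AETH', offset=13
After 7 (read(5)): returned 'EHQPR', offset=18
After 8 (seek(-6, CUR)): offset=12
After 9 (tell()): offset=12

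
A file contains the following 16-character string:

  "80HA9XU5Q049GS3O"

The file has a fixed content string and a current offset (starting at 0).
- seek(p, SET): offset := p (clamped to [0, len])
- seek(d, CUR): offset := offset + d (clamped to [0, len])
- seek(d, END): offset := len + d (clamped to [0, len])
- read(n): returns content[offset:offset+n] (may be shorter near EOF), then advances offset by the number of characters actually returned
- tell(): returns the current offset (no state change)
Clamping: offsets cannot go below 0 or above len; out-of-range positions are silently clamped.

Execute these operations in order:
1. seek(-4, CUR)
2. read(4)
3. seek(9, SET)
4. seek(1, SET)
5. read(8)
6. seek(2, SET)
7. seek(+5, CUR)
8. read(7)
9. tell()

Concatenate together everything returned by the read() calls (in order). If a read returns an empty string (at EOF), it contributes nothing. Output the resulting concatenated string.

Answer: 80HA0HA9XU5Q5Q049GS

Derivation:
After 1 (seek(-4, CUR)): offset=0
After 2 (read(4)): returned '80HA', offset=4
After 3 (seek(9, SET)): offset=9
After 4 (seek(1, SET)): offset=1
After 5 (read(8)): returned '0HA9XU5Q', offset=9
After 6 (seek(2, SET)): offset=2
After 7 (seek(+5, CUR)): offset=7
After 8 (read(7)): returned '5Q049GS', offset=14
After 9 (tell()): offset=14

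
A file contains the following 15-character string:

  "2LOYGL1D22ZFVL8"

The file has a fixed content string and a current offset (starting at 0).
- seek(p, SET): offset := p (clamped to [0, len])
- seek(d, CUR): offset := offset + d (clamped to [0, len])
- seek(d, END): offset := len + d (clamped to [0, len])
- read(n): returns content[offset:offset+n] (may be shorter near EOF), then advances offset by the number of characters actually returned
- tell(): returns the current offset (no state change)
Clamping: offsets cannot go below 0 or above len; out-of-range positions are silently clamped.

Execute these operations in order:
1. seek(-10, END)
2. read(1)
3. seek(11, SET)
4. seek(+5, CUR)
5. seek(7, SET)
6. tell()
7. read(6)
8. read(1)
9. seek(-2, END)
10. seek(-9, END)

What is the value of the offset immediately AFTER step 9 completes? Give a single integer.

After 1 (seek(-10, END)): offset=5
After 2 (read(1)): returned 'L', offset=6
After 3 (seek(11, SET)): offset=11
After 4 (seek(+5, CUR)): offset=15
After 5 (seek(7, SET)): offset=7
After 6 (tell()): offset=7
After 7 (read(6)): returned 'D22ZFV', offset=13
After 8 (read(1)): returned 'L', offset=14
After 9 (seek(-2, END)): offset=13

Answer: 13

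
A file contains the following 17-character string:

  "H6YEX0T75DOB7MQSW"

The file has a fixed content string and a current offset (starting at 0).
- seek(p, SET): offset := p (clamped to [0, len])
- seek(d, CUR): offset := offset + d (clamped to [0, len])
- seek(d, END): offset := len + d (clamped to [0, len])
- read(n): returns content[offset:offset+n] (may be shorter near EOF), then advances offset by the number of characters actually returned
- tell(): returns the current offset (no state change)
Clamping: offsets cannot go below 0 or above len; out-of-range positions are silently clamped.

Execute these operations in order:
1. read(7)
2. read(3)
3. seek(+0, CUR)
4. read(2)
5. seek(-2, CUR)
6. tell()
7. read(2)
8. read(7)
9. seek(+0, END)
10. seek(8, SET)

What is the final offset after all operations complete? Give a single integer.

After 1 (read(7)): returned 'H6YEX0T', offset=7
After 2 (read(3)): returned '75D', offset=10
After 3 (seek(+0, CUR)): offset=10
After 4 (read(2)): returned 'OB', offset=12
After 5 (seek(-2, CUR)): offset=10
After 6 (tell()): offset=10
After 7 (read(2)): returned 'OB', offset=12
After 8 (read(7)): returned '7MQSW', offset=17
After 9 (seek(+0, END)): offset=17
After 10 (seek(8, SET)): offset=8

Answer: 8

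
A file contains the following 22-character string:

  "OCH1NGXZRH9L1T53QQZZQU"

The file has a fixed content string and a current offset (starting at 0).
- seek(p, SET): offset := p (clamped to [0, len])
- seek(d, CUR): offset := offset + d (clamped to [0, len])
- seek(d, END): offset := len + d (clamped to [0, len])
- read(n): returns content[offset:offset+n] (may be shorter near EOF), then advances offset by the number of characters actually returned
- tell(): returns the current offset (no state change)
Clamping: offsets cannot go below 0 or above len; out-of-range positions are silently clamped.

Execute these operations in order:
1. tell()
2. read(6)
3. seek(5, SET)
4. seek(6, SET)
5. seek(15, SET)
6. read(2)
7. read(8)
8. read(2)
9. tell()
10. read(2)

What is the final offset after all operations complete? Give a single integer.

After 1 (tell()): offset=0
After 2 (read(6)): returned 'OCH1NG', offset=6
After 3 (seek(5, SET)): offset=5
After 4 (seek(6, SET)): offset=6
After 5 (seek(15, SET)): offset=15
After 6 (read(2)): returned '3Q', offset=17
After 7 (read(8)): returned 'QZZQU', offset=22
After 8 (read(2)): returned '', offset=22
After 9 (tell()): offset=22
After 10 (read(2)): returned '', offset=22

Answer: 22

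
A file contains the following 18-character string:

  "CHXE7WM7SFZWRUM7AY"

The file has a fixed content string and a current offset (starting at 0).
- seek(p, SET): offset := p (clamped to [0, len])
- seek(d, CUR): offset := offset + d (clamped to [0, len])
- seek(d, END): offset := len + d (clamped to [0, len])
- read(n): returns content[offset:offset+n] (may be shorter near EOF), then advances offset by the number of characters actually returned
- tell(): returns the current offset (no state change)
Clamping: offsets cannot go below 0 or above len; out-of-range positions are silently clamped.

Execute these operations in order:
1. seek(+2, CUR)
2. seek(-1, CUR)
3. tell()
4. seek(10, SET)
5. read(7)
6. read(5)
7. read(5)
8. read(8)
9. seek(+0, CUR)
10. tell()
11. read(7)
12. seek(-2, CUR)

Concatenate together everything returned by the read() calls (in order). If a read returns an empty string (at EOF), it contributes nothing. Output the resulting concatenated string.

After 1 (seek(+2, CUR)): offset=2
After 2 (seek(-1, CUR)): offset=1
After 3 (tell()): offset=1
After 4 (seek(10, SET)): offset=10
After 5 (read(7)): returned 'ZWRUM7A', offset=17
After 6 (read(5)): returned 'Y', offset=18
After 7 (read(5)): returned '', offset=18
After 8 (read(8)): returned '', offset=18
After 9 (seek(+0, CUR)): offset=18
After 10 (tell()): offset=18
After 11 (read(7)): returned '', offset=18
After 12 (seek(-2, CUR)): offset=16

Answer: ZWRUM7AY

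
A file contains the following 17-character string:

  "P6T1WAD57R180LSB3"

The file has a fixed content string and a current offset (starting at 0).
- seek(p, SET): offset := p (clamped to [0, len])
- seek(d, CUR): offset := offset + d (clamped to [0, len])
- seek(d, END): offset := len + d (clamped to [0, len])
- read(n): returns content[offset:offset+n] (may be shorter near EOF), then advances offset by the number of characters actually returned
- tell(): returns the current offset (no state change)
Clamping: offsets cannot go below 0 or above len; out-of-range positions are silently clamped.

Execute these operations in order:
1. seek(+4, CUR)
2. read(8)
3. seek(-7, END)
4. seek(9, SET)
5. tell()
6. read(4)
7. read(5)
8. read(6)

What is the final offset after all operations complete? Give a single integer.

Answer: 17

Derivation:
After 1 (seek(+4, CUR)): offset=4
After 2 (read(8)): returned 'WAD57R18', offset=12
After 3 (seek(-7, END)): offset=10
After 4 (seek(9, SET)): offset=9
After 5 (tell()): offset=9
After 6 (read(4)): returned 'R180', offset=13
After 7 (read(5)): returned 'LSB3', offset=17
After 8 (read(6)): returned '', offset=17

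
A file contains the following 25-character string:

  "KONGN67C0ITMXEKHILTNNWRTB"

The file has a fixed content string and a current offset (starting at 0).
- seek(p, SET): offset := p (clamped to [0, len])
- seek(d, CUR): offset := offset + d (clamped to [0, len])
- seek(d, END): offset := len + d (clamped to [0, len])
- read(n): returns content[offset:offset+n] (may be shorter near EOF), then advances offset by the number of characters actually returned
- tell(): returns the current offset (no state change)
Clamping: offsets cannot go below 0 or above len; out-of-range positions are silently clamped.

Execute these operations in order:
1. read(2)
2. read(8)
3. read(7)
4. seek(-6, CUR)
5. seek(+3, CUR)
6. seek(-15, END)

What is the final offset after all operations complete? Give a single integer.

Answer: 10

Derivation:
After 1 (read(2)): returned 'KO', offset=2
After 2 (read(8)): returned 'NGN67C0I', offset=10
After 3 (read(7)): returned 'TMXEKHI', offset=17
After 4 (seek(-6, CUR)): offset=11
After 5 (seek(+3, CUR)): offset=14
After 6 (seek(-15, END)): offset=10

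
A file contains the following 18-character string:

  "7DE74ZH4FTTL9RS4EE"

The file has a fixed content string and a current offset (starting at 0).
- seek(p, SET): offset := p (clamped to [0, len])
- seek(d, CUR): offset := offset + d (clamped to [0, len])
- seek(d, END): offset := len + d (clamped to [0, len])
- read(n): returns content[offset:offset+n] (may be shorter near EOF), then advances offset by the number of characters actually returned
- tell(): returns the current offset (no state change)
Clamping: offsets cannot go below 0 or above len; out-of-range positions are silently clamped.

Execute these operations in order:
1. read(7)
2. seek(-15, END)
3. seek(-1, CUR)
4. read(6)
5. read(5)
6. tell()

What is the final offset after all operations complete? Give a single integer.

Answer: 13

Derivation:
After 1 (read(7)): returned '7DE74ZH', offset=7
After 2 (seek(-15, END)): offset=3
After 3 (seek(-1, CUR)): offset=2
After 4 (read(6)): returned 'E74ZH4', offset=8
After 5 (read(5)): returned 'FTTL9', offset=13
After 6 (tell()): offset=13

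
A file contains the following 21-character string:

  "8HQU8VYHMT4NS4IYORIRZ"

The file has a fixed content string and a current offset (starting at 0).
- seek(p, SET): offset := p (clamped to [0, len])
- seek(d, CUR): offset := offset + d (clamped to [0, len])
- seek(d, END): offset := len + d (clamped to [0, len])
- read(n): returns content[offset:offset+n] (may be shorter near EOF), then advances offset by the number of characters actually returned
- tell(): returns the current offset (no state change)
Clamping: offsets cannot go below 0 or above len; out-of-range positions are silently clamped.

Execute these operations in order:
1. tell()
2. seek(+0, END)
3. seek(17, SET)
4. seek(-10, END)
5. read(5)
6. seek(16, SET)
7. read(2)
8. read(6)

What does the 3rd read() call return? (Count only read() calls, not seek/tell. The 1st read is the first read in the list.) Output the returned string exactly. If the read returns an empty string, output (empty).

Answer: IRZ

Derivation:
After 1 (tell()): offset=0
After 2 (seek(+0, END)): offset=21
After 3 (seek(17, SET)): offset=17
After 4 (seek(-10, END)): offset=11
After 5 (read(5)): returned 'NS4IY', offset=16
After 6 (seek(16, SET)): offset=16
After 7 (read(2)): returned 'OR', offset=18
After 8 (read(6)): returned 'IRZ', offset=21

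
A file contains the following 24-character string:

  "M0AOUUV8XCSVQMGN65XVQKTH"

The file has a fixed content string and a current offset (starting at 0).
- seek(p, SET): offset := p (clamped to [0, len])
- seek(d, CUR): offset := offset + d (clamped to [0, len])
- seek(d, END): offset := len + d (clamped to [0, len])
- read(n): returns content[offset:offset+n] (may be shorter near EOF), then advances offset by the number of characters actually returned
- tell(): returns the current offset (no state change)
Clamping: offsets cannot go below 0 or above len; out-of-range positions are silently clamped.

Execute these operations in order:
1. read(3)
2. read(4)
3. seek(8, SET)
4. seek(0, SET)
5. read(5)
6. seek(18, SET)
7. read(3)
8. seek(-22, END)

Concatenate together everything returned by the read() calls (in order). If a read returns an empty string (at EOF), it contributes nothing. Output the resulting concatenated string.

After 1 (read(3)): returned 'M0A', offset=3
After 2 (read(4)): returned 'OUUV', offset=7
After 3 (seek(8, SET)): offset=8
After 4 (seek(0, SET)): offset=0
After 5 (read(5)): returned 'M0AOU', offset=5
After 6 (seek(18, SET)): offset=18
After 7 (read(3)): returned 'XVQ', offset=21
After 8 (seek(-22, END)): offset=2

Answer: M0AOUUVM0AOUXVQ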